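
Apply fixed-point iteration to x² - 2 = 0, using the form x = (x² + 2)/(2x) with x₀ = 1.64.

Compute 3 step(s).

Equation: x² - 2 = 0
Fixed-point form: x = (x² + 2)/(2x)
x₀ = 1.64

x_1 = g(1.640000) = 1.429756
x_2 = g(1.429756) = 1.414298
x_3 = g(1.414298) = 1.414214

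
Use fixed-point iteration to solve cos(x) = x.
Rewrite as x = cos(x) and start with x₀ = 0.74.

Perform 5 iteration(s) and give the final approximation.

Equation: cos(x) = x
Fixed-point form: x = cos(x)
x₀ = 0.74

x_1 = g(0.740000) = 0.738469
x_2 = g(0.738469) = 0.739500
x_3 = g(0.739500) = 0.738805
x_4 = g(0.738805) = 0.739274
x_5 = g(0.739274) = 0.738958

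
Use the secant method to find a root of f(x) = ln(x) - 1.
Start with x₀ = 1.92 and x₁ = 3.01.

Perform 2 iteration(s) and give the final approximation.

f(x) = ln(x) - 1
x₀ = 1.92, x₁ = 3.01

Secant formula: x_{n+1} = x_n - f(x_n)(x_n - x_{n-1})/(f(x_n) - f(x_{n-1}))

Iteration 1:
  f(1.920000) = -0.347675
  f(3.010000) = 0.101940
  x_2 = 3.010000 - 0.101940×(3.010000 - 1.920000)/(0.101940 - (-0.347675))
       = 2.762867
Iteration 2:
  f(3.010000) = 0.101940
  f(2.762867) = 0.016269
  x_3 = 2.762867 - 0.016269×(2.762867 - 3.010000)/(0.016269 - 0.101940)
       = 2.715937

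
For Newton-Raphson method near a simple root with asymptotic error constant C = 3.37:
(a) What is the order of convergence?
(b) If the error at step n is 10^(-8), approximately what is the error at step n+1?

(a) Newton-Raphson has quadratic (order 2) convergence near simple roots.
    This means |e_{n+1}| ≈ C|e_n|².

(b) With |e_n| = 10^(-8) and C = 3.37:
    |e_{n+1}| ≈ 3.37 × (10^(-8))² = 3.37 × 10^(-16)

(a) 2 (quadratic); (b) |e_{n+1}| ≈ 3.370e-16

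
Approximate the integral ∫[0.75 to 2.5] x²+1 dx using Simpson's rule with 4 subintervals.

f(x) = x²+1
a = 0.75, b = 2.5, n = 4
h = (b - a)/n = 0.437500

Simpson's rule: (h/3)[f(x₀) + 4f(x₁) + 2f(x₂) + ... + f(xₙ)]

x_0 = 0.7500, f(x_0) = 1.562500, coefficient = 1
x_1 = 1.1875, f(x_1) = 2.410156, coefficient = 4
x_2 = 1.6250, f(x_2) = 3.640625, coefficient = 2
x_3 = 2.0625, f(x_3) = 5.253906, coefficient = 4
x_4 = 2.5000, f(x_4) = 7.250000, coefficient = 1

I ≈ (0.437500/3) × 46.750000 = 6.817708
Exact value: 6.817708
Error: 0.000000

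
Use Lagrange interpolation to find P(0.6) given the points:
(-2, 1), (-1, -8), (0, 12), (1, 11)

Lagrange interpolation formula:
P(x) = Σ yᵢ × Lᵢ(x)
where Lᵢ(x) = Π_{j≠i} (x - xⱼ)/(xᵢ - xⱼ)

L_0(0.6) = (0.6 - (-1))/(-2 - (-1)) × (0.6 - 0)/(-2 - 0) × (0.6 - 1)/(-2 - 1) = 0.064000
L_1(0.6) = (0.6 - (-2))/(-1 - (-2)) × (0.6 - 0)/(-1 - 0) × (0.6 - 1)/(-1 - 1) = -0.312000
L_2(0.6) = (0.6 - (-2))/(0 - (-2)) × (0.6 - (-1))/(0 - (-1)) × (0.6 - 1)/(0 - 1) = 0.832000
L_3(0.6) = (0.6 - (-2))/(1 - (-2)) × (0.6 - (-1))/(1 - (-1)) × (0.6 - 0)/(1 - 0) = 0.416000

P(0.6) = 1×L_0(0.6) + (-8)×L_1(0.6) + 12×L_2(0.6) + 11×L_3(0.6)
P(0.6) = 17.120000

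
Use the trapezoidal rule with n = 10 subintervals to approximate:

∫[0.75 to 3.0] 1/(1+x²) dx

f(x) = 1/(1+x²)
a = 0.75, b = 3.0, n = 10
h = (b - a)/n = 0.225000

Trapezoidal rule: (h/2)[f(x₀) + 2f(x₁) + 2f(x₂) + ... + f(xₙ)]

x_0 = 0.7500, f(x_0) = 0.640000, coefficient = 1
x_1 = 0.9750, f(x_1) = 0.512656, coefficient = 2
x_2 = 1.2000, f(x_2) = 0.409836, coefficient = 2
x_3 = 1.4250, f(x_3) = 0.329965, coefficient = 2
x_4 = 1.6500, f(x_4) = 0.268637, coefficient = 2
x_5 = 1.8750, f(x_5) = 0.221453, coefficient = 2
x_6 = 2.1000, f(x_6) = 0.184843, coefficient = 2
x_7 = 2.3250, f(x_7) = 0.156113, coefficient = 2
x_8 = 2.5500, f(x_8) = 0.133289, coefficient = 2
x_9 = 2.7750, f(x_9) = 0.114934, coefficient = 2
x_10 = 3.0000, f(x_10) = 0.100000, coefficient = 1

I ≈ (0.225000/2) × 5.403452 = 0.607888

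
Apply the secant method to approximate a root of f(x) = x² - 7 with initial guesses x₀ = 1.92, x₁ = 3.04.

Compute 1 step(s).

f(x) = x² - 7
x₀ = 1.92, x₁ = 3.04

Secant formula: x_{n+1} = x_n - f(x_n)(x_n - x_{n-1})/(f(x_n) - f(x_{n-1}))

Iteration 1:
  f(1.920000) = -3.313600
  f(3.040000) = 2.241600
  x_2 = 3.040000 - 2.241600×(3.040000 - 1.920000)/(2.241600 - (-3.313600))
       = 2.588065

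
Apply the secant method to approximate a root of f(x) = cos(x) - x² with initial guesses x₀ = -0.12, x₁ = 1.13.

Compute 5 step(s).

f(x) = cos(x) - x²
x₀ = -0.12, x₁ = 1.13

Secant formula: x_{n+1} = x_n - f(x_n)(x_n - x_{n-1})/(f(x_n) - f(x_{n-1}))

Iteration 1:
  f(-0.120000) = 0.978409
  f(1.130000) = -0.850240
  x_2 = 1.130000 - (-0.850240)×(1.130000 - (-0.120000))/(-0.850240 - 0.978409)
       = 0.548806
Iteration 2:
  f(1.130000) = -0.850240
  f(0.548806) = 0.551960
  x_3 = 0.548806 - 0.551960×(0.548806 - 1.130000)/(0.551960 - (-0.850240))
       = 0.777586
Iteration 3:
  f(0.548806) = 0.551960
  f(0.777586) = 0.107969
  x_4 = 0.777586 - 0.107969×(0.777586 - 0.548806)/(0.107969 - 0.551960)
       = 0.833220
Iteration 4:
  f(0.777586) = 0.107969
  f(0.833220) = -0.021760
  x_5 = 0.833220 - (-0.021760)×(0.833220 - 0.777586)/(-0.021760 - 0.107969)
       = 0.823888
Iteration 5:
  f(0.833220) = -0.021760
  f(0.823888) = 0.000581
  x_6 = 0.823888 - 0.000581×(0.823888 - 0.833220)/(0.000581 - (-0.021760))
       = 0.824131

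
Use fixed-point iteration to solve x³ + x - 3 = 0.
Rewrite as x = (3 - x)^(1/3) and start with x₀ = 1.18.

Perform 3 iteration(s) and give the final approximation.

Equation: x³ + x - 3 = 0
Fixed-point form: x = (3 - x)^(1/3)
x₀ = 1.18

x_1 = g(1.180000) = 1.220929
x_2 = g(1.220929) = 1.211707
x_3 = g(1.211707) = 1.213797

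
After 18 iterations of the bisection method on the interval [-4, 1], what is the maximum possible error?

Bisection error bound: |error| ≤ (b-a)/2^n
|error| ≤ (1 - (-4))/2^18 = 5/2^18
|error| ≤ 0.0000190735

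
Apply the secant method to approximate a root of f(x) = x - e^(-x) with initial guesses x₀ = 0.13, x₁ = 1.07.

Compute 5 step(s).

f(x) = x - e^(-x)
x₀ = 0.13, x₁ = 1.07

Secant formula: x_{n+1} = x_n - f(x_n)(x_n - x_{n-1})/(f(x_n) - f(x_{n-1}))

Iteration 1:
  f(0.130000) = -0.748095
  f(1.070000) = 0.726991
  x_2 = 1.070000 - 0.726991×(1.070000 - 0.130000)/(0.726991 - (-0.748095))
       = 0.606724
Iteration 2:
  f(1.070000) = 0.726991
  f(0.606724) = 0.061591
  x_3 = 0.606724 - 0.061591×(0.606724 - 1.070000)/(0.061591 - 0.726991)
       = 0.563843
Iteration 3:
  f(0.606724) = 0.061591
  f(0.563843) = -0.005176
  x_4 = 0.563843 - (-0.005176)×(0.563843 - 0.606724)/(-0.005176 - 0.061591)
       = 0.567167
Iteration 4:
  f(0.563843) = -0.005176
  f(0.567167) = 0.000037
  x_5 = 0.567167 - 0.000037×(0.567167 - 0.563843)/(0.000037 - (-0.005176))
       = 0.567143
Iteration 5:
  f(0.567167) = 0.000037
  f(0.567143) = 0.000000
  x_6 = 0.567143 - 0.000000×(0.567143 - 0.567167)/(0.000000 - 0.000037)
       = 0.567143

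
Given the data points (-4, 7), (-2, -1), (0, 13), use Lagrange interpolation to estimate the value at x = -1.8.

Lagrange interpolation formula:
P(x) = Σ yᵢ × Lᵢ(x)
where Lᵢ(x) = Π_{j≠i} (x - xⱼ)/(xᵢ - xⱼ)

L_0(-1.8) = (-1.8 - (-2))/(-4 - (-2)) × (-1.8 - 0)/(-4 - 0) = -0.045000
L_1(-1.8) = (-1.8 - (-4))/(-2 - (-4)) × (-1.8 - 0)/(-2 - 0) = 0.990000
L_2(-1.8) = (-1.8 - (-4))/(0 - (-4)) × (-1.8 - (-2))/(0 - (-2)) = 0.055000

P(-1.8) = 7×L_0(-1.8) + (-1)×L_1(-1.8) + 13×L_2(-1.8)
P(-1.8) = -0.590000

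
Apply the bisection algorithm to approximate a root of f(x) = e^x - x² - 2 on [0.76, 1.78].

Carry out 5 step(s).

f(x) = e^x - x² - 2
Initial interval: [0.76, 1.78]

Iteration 1:
  c_1 = (0.760000 + 1.780000)/2 = 1.270000
  f(c_1) = f(1.270000) = -0.052047
  f(a) × f(c) ≥ 0, new interval: [1.270000, 1.780000]
Iteration 2:
  c_2 = (1.270000 + 1.780000)/2 = 1.525000
  f(c_2) = f(1.525000) = 0.269519
  f(a) × f(c) < 0, new interval: [1.270000, 1.525000]
Iteration 3:
  c_3 = (1.270000 + 1.525000)/2 = 1.397500
  f(c_3) = f(1.397500) = 0.092068
  f(a) × f(c) < 0, new interval: [1.270000, 1.397500]
Iteration 4:
  c_4 = (1.270000 + 1.397500)/2 = 1.333750
  f(c_4) = f(1.333750) = 0.016360
  f(a) × f(c) < 0, new interval: [1.270000, 1.333750]
Iteration 5:
  c_5 = (1.270000 + 1.333750)/2 = 1.301875
  f(c_5) = f(1.301875) = -0.018695
  f(a) × f(c) ≥ 0, new interval: [1.301875, 1.333750]

After 5 iteration(s), the approximation is c_5 = 1.301875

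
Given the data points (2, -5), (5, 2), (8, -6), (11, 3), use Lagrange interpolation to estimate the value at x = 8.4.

Lagrange interpolation formula:
P(x) = Σ yᵢ × Lᵢ(x)
where Lᵢ(x) = Π_{j≠i} (x - xⱼ)/(xᵢ - xⱼ)

L_0(8.4) = (8.4 - 5)/(2 - 5) × (8.4 - 8)/(2 - 8) × (8.4 - 11)/(2 - 11) = 0.021827
L_1(8.4) = (8.4 - 2)/(5 - 2) × (8.4 - 8)/(5 - 8) × (8.4 - 11)/(5 - 11) = -0.123259
L_2(8.4) = (8.4 - 2)/(8 - 2) × (8.4 - 5)/(8 - 5) × (8.4 - 11)/(8 - 11) = 1.047704
L_3(8.4) = (8.4 - 2)/(11 - 2) × (8.4 - 5)/(11 - 5) × (8.4 - 8)/(11 - 8) = 0.053728

P(8.4) = (-5)×L_0(8.4) + 2×L_1(8.4) + (-6)×L_2(8.4) + 3×L_3(8.4)
P(8.4) = -6.480691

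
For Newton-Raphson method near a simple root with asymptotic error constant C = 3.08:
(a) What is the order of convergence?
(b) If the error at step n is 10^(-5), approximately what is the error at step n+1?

(a) Newton-Raphson has quadratic (order 2) convergence near simple roots.
    This means |e_{n+1}| ≈ C|e_n|².

(b) With |e_n| = 10^(-5) and C = 3.08:
    |e_{n+1}| ≈ 3.08 × (10^(-5))² = 3.08 × 10^(-10)

(a) 2 (quadratic); (b) |e_{n+1}| ≈ 3.080e-10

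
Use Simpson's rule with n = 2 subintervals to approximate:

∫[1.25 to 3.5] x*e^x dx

f(x) = x*e^x
a = 1.25, b = 3.5, n = 2
h = (b - a)/n = 1.125000

Simpson's rule: (h/3)[f(x₀) + 4f(x₁) + 2f(x₂) + ... + f(xₙ)]

x_0 = 1.2500, f(x_0) = 4.362929, coefficient = 1
x_1 = 2.3750, f(x_1) = 25.533656, coefficient = 4
x_2 = 3.5000, f(x_2) = 115.904082, coefficient = 1

I ≈ (1.125000/3) × 222.401636 = 83.400613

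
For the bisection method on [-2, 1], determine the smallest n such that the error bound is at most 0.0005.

We need (b-a)/2^n ≤ 0.0005
(1 - (-2))/2^n ≤ 0.0005
3/2^n ≤ 0.0005
2^n ≥ 6000
n ≥ log₂(6000) = 12.55
n ≥ 13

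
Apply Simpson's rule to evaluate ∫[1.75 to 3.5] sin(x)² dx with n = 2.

f(x) = sin(x)²
a = 1.75, b = 3.5, n = 2
h = (b - a)/n = 0.875000

Simpson's rule: (h/3)[f(x₀) + 4f(x₁) + 2f(x₂) + ... + f(xₙ)]

x_0 = 1.7500, f(x_0) = 0.968228, coefficient = 1
x_1 = 2.6250, f(x_1) = 0.243957, coefficient = 4
x_2 = 3.5000, f(x_2) = 0.123049, coefficient = 1

I ≈ (0.875000/3) × 2.067106 = 0.602906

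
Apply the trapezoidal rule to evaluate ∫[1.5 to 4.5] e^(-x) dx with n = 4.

f(x) = e^(-x)
a = 1.5, b = 4.5, n = 4
h = (b - a)/n = 0.750000

Trapezoidal rule: (h/2)[f(x₀) + 2f(x₁) + 2f(x₂) + ... + f(xₙ)]

x_0 = 1.5000, f(x_0) = 0.223130, coefficient = 1
x_1 = 2.2500, f(x_1) = 0.105399, coefficient = 2
x_2 = 3.0000, f(x_2) = 0.049787, coefficient = 2
x_3 = 3.7500, f(x_3) = 0.023518, coefficient = 2
x_4 = 4.5000, f(x_4) = 0.011109, coefficient = 1

I ≈ (0.750000/2) × 0.591647 = 0.221868
Exact value: 0.212021
Error: 0.009847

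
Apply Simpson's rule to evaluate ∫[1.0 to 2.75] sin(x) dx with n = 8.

f(x) = sin(x)
a = 1.0, b = 2.75, n = 8
h = (b - a)/n = 0.218750

Simpson's rule: (h/3)[f(x₀) + 4f(x₁) + 2f(x₂) + ... + f(xₙ)]

x_0 = 1.0000, f(x_0) = 0.841471, coefficient = 1
x_1 = 1.2188, f(x_1) = 0.938669, coefficient = 4
x_2 = 1.4375, f(x_2) = 0.991129, coefficient = 2
x_3 = 1.6562, f(x_3) = 0.996351, coefficient = 4
x_4 = 1.8750, f(x_4) = 0.954086, coefficient = 2
x_5 = 2.0938, f(x_5) = 0.866348, coefficient = 4
x_6 = 2.3125, f(x_6) = 0.737319, coefficient = 2
x_7 = 2.5312, f(x_7) = 0.573148, coefficient = 4
x_8 = 2.7500, f(x_8) = 0.381661, coefficient = 1

I ≈ (0.218750/3) × 20.086264 = 1.464623
Exact value: 1.464605
Error: 0.000019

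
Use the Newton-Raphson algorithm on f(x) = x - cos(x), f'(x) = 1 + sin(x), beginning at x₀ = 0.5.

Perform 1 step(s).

f(x) = x - cos(x)
f'(x) = 1 + sin(x)
x₀ = 0.5

Newton-Raphson formula: x_{n+1} = x_n - f(x_n)/f'(x_n)

Iteration 1:
  f(0.500000) = -0.377583
  f'(0.500000) = 1.479426
  x_1 = 0.500000 - (-0.377583)/1.479426 = 0.755222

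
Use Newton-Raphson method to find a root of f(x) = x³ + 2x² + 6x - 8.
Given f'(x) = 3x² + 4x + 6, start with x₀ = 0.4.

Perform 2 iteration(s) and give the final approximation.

f(x) = x³ + 2x² + 6x - 8
f'(x) = 3x² + 4x + 6
x₀ = 0.4

Newton-Raphson formula: x_{n+1} = x_n - f(x_n)/f'(x_n)

Iteration 1:
  f(0.400000) = -5.216000
  f'(0.400000) = 8.080000
  x_1 = 0.400000 - (-5.216000)/8.080000 = 1.045545
Iteration 2:
  f(1.045545) = 1.602545
  f'(1.045545) = 13.461668
  x_2 = 1.045545 - 1.602545/13.461668 = 0.926499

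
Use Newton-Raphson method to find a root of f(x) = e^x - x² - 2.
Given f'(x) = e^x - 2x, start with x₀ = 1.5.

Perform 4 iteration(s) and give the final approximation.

f(x) = e^x - x² - 2
f'(x) = e^x - 2x
x₀ = 1.5

Newton-Raphson formula: x_{n+1} = x_n - f(x_n)/f'(x_n)

Iteration 1:
  f(1.500000) = 0.231689
  f'(1.500000) = 1.481689
  x_1 = 1.500000 - 0.231689/1.481689 = 1.343632
Iteration 2:
  f(1.343632) = 0.027592
  f'(1.343632) = 1.145675
  x_2 = 1.343632 - 0.027592/1.145675 = 1.319548
Iteration 3:
  f(1.319548) = 0.000523
  f'(1.319548) = 1.102634
  x_3 = 1.319548 - 0.000523/1.102634 = 1.319074
Iteration 4:
  f(1.319074) = 0.000000
  f'(1.319074) = 1.101808
  x_4 = 1.319074 - 0.000000/1.101808 = 1.319074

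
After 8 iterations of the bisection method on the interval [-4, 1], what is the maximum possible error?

Bisection error bound: |error| ≤ (b-a)/2^n
|error| ≤ (1 - (-4))/2^8 = 5/2^8
|error| ≤ 0.0195312500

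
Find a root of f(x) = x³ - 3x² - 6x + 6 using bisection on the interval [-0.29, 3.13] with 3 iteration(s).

f(x) = x³ - 3x² - 6x + 6
Initial interval: [-0.29, 3.13]

Iteration 1:
  c_1 = (-0.290000 + 3.130000)/2 = 1.420000
  f(c_1) = f(1.420000) = -5.705912
  f(a) × f(c) < 0, new interval: [-0.290000, 1.420000]
Iteration 2:
  c_2 = (-0.290000 + 1.420000)/2 = 0.565000
  f(c_2) = f(0.565000) = 1.832687
  f(a) × f(c) ≥ 0, new interval: [0.565000, 1.420000]
Iteration 3:
  c_3 = (0.565000 + 1.420000)/2 = 0.992500
  f(c_3) = f(0.992500) = -1.932500
  f(a) × f(c) < 0, new interval: [0.565000, 0.992500]

After 3 iteration(s), the approximation is c_3 = 0.992500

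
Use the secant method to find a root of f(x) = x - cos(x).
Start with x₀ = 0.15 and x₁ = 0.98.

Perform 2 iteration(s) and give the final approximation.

f(x) = x - cos(x)
x₀ = 0.15, x₁ = 0.98

Secant formula: x_{n+1} = x_n - f(x_n)(x_n - x_{n-1})/(f(x_n) - f(x_{n-1}))

Iteration 1:
  f(0.150000) = -0.838771
  f(0.980000) = 0.422977
  x_2 = 0.980000 - 0.422977×(0.980000 - 0.150000)/(0.422977 - (-0.838771))
       = 0.701758
Iteration 2:
  f(0.980000) = 0.422977
  f(0.701758) = -0.061950
  x_3 = 0.701758 - (-0.061950)×(0.701758 - 0.980000)/(-0.061950 - 0.422977)
       = 0.737304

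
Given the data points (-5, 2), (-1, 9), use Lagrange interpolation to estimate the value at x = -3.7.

Lagrange interpolation formula:
P(x) = Σ yᵢ × Lᵢ(x)
where Lᵢ(x) = Π_{j≠i} (x - xⱼ)/(xᵢ - xⱼ)

L_0(-3.7) = (-3.7 - (-1))/(-5 - (-1)) = 0.675000
L_1(-3.7) = (-3.7 - (-5))/(-1 - (-5)) = 0.325000

P(-3.7) = 2×L_0(-3.7) + 9×L_1(-3.7)
P(-3.7) = 4.275000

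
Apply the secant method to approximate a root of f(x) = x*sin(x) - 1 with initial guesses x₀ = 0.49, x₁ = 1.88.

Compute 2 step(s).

f(x) = x*sin(x) - 1
x₀ = 0.49, x₁ = 1.88

Secant formula: x_{n+1} = x_n - f(x_n)(x_n - x_{n-1})/(f(x_n) - f(x_{n-1}))

Iteration 1:
  f(0.490000) = -0.769393
  f(1.880000) = 0.790843
  x_2 = 1.880000 - 0.790843×(1.880000 - 0.490000)/(0.790843 - (-0.769393))
       = 1.175445
Iteration 2:
  f(1.880000) = 0.790843
  f(1.175445) = 0.084773
  x_3 = 1.175445 - 0.084773×(1.175445 - 1.880000)/(0.084773 - 0.790843)
       = 1.090854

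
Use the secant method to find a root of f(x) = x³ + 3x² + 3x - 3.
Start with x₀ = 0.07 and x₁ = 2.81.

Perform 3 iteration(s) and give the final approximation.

f(x) = x³ + 3x² + 3x - 3
x₀ = 0.07, x₁ = 2.81

Secant formula: x_{n+1} = x_n - f(x_n)(x_n - x_{n-1})/(f(x_n) - f(x_{n-1}))

Iteration 1:
  f(0.070000) = -2.774957
  f(2.810000) = 51.306341
  x_2 = 2.810000 - 51.306341×(2.810000 - 0.070000)/(51.306341 - (-2.774957))
       = 0.210592
Iteration 2:
  f(2.810000) = 51.306341
  f(0.210592) = -2.225839
  x_3 = 0.210592 - (-2.225839)×(0.210592 - 2.810000)/(-2.225839 - 51.306341)
       = 0.318674
Iteration 3:
  f(0.210592) = -2.225839
  f(0.318674) = -1.706958
  x_4 = 0.318674 - (-1.706958)×(0.318674 - 0.210592)/(-1.706958 - (-2.225839))
       = 0.674230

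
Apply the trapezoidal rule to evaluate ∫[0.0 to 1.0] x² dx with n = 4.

f(x) = x²
a = 0.0, b = 1.0, n = 4
h = (b - a)/n = 0.250000

Trapezoidal rule: (h/2)[f(x₀) + 2f(x₁) + 2f(x₂) + ... + f(xₙ)]

x_0 = 0.0000, f(x_0) = 0.000000, coefficient = 1
x_1 = 0.2500, f(x_1) = 0.062500, coefficient = 2
x_2 = 0.5000, f(x_2) = 0.250000, coefficient = 2
x_3 = 0.7500, f(x_3) = 0.562500, coefficient = 2
x_4 = 1.0000, f(x_4) = 1.000000, coefficient = 1

I ≈ (0.250000/2) × 2.750000 = 0.343750
Exact value: 0.333333
Error: 0.010417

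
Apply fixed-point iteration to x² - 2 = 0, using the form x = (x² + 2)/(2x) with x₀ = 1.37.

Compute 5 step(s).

Equation: x² - 2 = 0
Fixed-point form: x = (x² + 2)/(2x)
x₀ = 1.37

x_1 = g(1.370000) = 1.414927
x_2 = g(1.414927) = 1.414214
x_3 = g(1.414214) = 1.414214
x_4 = g(1.414214) = 1.414214
x_5 = g(1.414214) = 1.414214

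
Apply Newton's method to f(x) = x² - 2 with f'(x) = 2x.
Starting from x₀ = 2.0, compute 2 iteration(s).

f(x) = x² - 2
f'(x) = 2x
x₀ = 2.0

Newton-Raphson formula: x_{n+1} = x_n - f(x_n)/f'(x_n)

Iteration 1:
  f(2.000000) = 2.000000
  f'(2.000000) = 4.000000
  x_1 = 2.000000 - 2.000000/4.000000 = 1.500000
Iteration 2:
  f(1.500000) = 0.250000
  f'(1.500000) = 3.000000
  x_2 = 1.500000 - 0.250000/3.000000 = 1.416667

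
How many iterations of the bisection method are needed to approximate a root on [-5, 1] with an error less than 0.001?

We need (b-a)/2^n ≤ 0.001
(1 - (-5))/2^n ≤ 0.001
6/2^n ≤ 0.001
2^n ≥ 6000
n ≥ log₂(6000) = 12.55
n ≥ 13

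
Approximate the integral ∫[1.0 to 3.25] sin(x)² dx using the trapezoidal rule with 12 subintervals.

f(x) = sin(x)²
a = 1.0, b = 3.25, n = 12
h = (b - a)/n = 0.187500

Trapezoidal rule: (h/2)[f(x₀) + 2f(x₁) + 2f(x₂) + ... + f(xₙ)]

x_0 = 1.0000, f(x_0) = 0.708073, coefficient = 1
x_1 = 1.1875, f(x_1) = 0.860139, coefficient = 2
x_2 = 1.3750, f(x_2) = 0.962151, coefficient = 2
x_3 = 1.5625, f(x_3) = 0.999931, coefficient = 2
x_4 = 1.7500, f(x_4) = 0.968228, coefficient = 2
x_5 = 1.9375, f(x_5) = 0.871449, coefficient = 2
x_6 = 2.1250, f(x_6) = 0.723044, coefficient = 2
x_7 = 2.3125, f(x_7) = 0.543639, coefficient = 2
x_8 = 2.5000, f(x_8) = 0.358169, coefficient = 2
x_9 = 2.6875, f(x_9) = 0.192411, coefficient = 2
x_10 = 2.8750, f(x_10) = 0.069404, coefficient = 2
x_11 = 3.0625, f(x_11) = 0.006243, coefficient = 2
x_12 = 3.2500, f(x_12) = 0.011706, coefficient = 1

I ≈ (0.187500/2) × 13.829396 = 1.296506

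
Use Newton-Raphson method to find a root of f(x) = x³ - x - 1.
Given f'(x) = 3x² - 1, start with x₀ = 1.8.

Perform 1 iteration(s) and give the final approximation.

f(x) = x³ - x - 1
f'(x) = 3x² - 1
x₀ = 1.8

Newton-Raphson formula: x_{n+1} = x_n - f(x_n)/f'(x_n)

Iteration 1:
  f(1.800000) = 3.032000
  f'(1.800000) = 8.720000
  x_1 = 1.800000 - 3.032000/8.720000 = 1.452294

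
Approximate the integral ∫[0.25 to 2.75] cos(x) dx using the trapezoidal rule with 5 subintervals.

f(x) = cos(x)
a = 0.25, b = 2.75, n = 5
h = (b - a)/n = 0.500000

Trapezoidal rule: (h/2)[f(x₀) + 2f(x₁) + 2f(x₂) + ... + f(xₙ)]

x_0 = 0.2500, f(x_0) = 0.968912, coefficient = 1
x_1 = 0.7500, f(x_1) = 0.731689, coefficient = 2
x_2 = 1.2500, f(x_2) = 0.315322, coefficient = 2
x_3 = 1.7500, f(x_3) = -0.178246, coefficient = 2
x_4 = 2.2500, f(x_4) = -0.628174, coefficient = 2
x_5 = 2.7500, f(x_5) = -0.924302, coefficient = 1

I ≈ (0.500000/2) × 0.525793 = 0.131448
Exact value: 0.134257
Error: 0.002809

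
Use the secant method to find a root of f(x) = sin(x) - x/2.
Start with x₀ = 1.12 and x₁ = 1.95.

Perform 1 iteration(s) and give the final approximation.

f(x) = sin(x) - x/2
x₀ = 1.12, x₁ = 1.95

Secant formula: x_{n+1} = x_n - f(x_n)(x_n - x_{n-1})/(f(x_n) - f(x_{n-1}))

Iteration 1:
  f(1.120000) = 0.340100
  f(1.950000) = -0.046040
  x_2 = 1.950000 - (-0.046040)×(1.950000 - 1.120000)/(-0.046040 - 0.340100)
       = 1.851038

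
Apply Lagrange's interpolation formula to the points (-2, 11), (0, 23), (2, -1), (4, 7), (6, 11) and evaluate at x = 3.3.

Lagrange interpolation formula:
P(x) = Σ yᵢ × Lᵢ(x)
where Lᵢ(x) = Π_{j≠i} (x - xⱼ)/(xᵢ - xⱼ)

L_0(3.3) = (3.3 - 0)/(-2 - 0) × (3.3 - 2)/(-2 - 2) × (3.3 - 4)/(-2 - 4) × (3.3 - 6)/(-2 - 6) = 0.021115
L_1(3.3) = (3.3 - (-2))/(0 - (-2)) × (3.3 - 2)/(0 - 2) × (3.3 - 4)/(0 - 4) × (3.3 - 6)/(0 - 6) = -0.135647
L_2(3.3) = (3.3 - (-2))/(2 - (-2)) × (3.3 - 0)/(2 - 0) × (3.3 - 4)/(2 - 4) × (3.3 - 6)/(2 - 6) = 0.516502
L_3(3.3) = (3.3 - (-2))/(4 - (-2)) × (3.3 - 0)/(4 - 0) × (3.3 - 2)/(4 - 2) × (3.3 - 6)/(4 - 6) = 0.639478
L_4(3.3) = (3.3 - (-2))/(6 - (-2)) × (3.3 - 0)/(6 - 0) × (3.3 - 2)/(6 - 2) × (3.3 - 4)/(6 - 4) = -0.041448

P(3.3) = 11×L_0(3.3) + 23×L_1(3.3) + (-1)×L_2(3.3) + 7×L_3(3.3) + 11×L_4(3.3)
P(3.3) = 0.616306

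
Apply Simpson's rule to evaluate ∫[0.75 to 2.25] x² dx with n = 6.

f(x) = x²
a = 0.75, b = 2.25, n = 6
h = (b - a)/n = 0.250000

Simpson's rule: (h/3)[f(x₀) + 4f(x₁) + 2f(x₂) + ... + f(xₙ)]

x_0 = 0.7500, f(x_0) = 0.562500, coefficient = 1
x_1 = 1.0000, f(x_1) = 1.000000, coefficient = 4
x_2 = 1.2500, f(x_2) = 1.562500, coefficient = 2
x_3 = 1.5000, f(x_3) = 2.250000, coefficient = 4
x_4 = 1.7500, f(x_4) = 3.062500, coefficient = 2
x_5 = 2.0000, f(x_5) = 4.000000, coefficient = 4
x_6 = 2.2500, f(x_6) = 5.062500, coefficient = 1

I ≈ (0.250000/3) × 43.875000 = 3.656250
Exact value: 3.656250
Error: 0.000000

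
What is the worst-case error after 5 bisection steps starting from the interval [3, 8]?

Bisection error bound: |error| ≤ (b-a)/2^n
|error| ≤ (8 - 3)/2^5 = 5/2^5
|error| ≤ 0.1562500000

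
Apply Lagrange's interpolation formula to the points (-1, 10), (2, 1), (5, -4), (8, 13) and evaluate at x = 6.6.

Lagrange interpolation formula:
P(x) = Σ yᵢ × Lᵢ(x)
where Lᵢ(x) = Π_{j≠i} (x - xⱼ)/(xᵢ - xⱼ)

L_0(6.6) = (6.6 - 2)/(-1 - 2) × (6.6 - 5)/(-1 - 5) × (6.6 - 8)/(-1 - 8) = 0.063605
L_1(6.6) = (6.6 - (-1))/(2 - (-1)) × (6.6 - 5)/(2 - 5) × (6.6 - 8)/(2 - 8) = -0.315259
L_2(6.6) = (6.6 - (-1))/(5 - (-1)) × (6.6 - 2)/(5 - 2) × (6.6 - 8)/(5 - 8) = 0.906370
L_3(6.6) = (6.6 - (-1))/(8 - (-1)) × (6.6 - 2)/(8 - 2) × (6.6 - 5)/(8 - 5) = 0.345284

P(6.6) = 10×L_0(6.6) + 1×L_1(6.6) + (-4)×L_2(6.6) + 13×L_3(6.6)
P(6.6) = 1.184000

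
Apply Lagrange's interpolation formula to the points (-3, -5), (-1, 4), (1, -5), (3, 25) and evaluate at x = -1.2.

Lagrange interpolation formula:
P(x) = Σ yᵢ × Lᵢ(x)
where Lᵢ(x) = Π_{j≠i} (x - xⱼ)/(xᵢ - xⱼ)

L_0(-1.2) = (-1.2 - (-1))/(-3 - (-1)) × (-1.2 - 1)/(-3 - 1) × (-1.2 - 3)/(-3 - 3) = 0.038500
L_1(-1.2) = (-1.2 - (-3))/(-1 - (-3)) × (-1.2 - 1)/(-1 - 1) × (-1.2 - 3)/(-1 - 3) = 1.039500
L_2(-1.2) = (-1.2 - (-3))/(1 - (-3)) × (-1.2 - (-1))/(1 - (-1)) × (-1.2 - 3)/(1 - 3) = -0.094500
L_3(-1.2) = (-1.2 - (-3))/(3 - (-3)) × (-1.2 - (-1))/(3 - (-1)) × (-1.2 - 1)/(3 - 1) = 0.016500

P(-1.2) = (-5)×L_0(-1.2) + 4×L_1(-1.2) + (-5)×L_2(-1.2) + 25×L_3(-1.2)
P(-1.2) = 4.850500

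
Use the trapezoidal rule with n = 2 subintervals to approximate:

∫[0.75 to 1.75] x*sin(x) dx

f(x) = x*sin(x)
a = 0.75, b = 1.75, n = 2
h = (b - a)/n = 0.500000

Trapezoidal rule: (h/2)[f(x₀) + 2f(x₁) + 2f(x₂) + ... + f(xₙ)]

x_0 = 0.7500, f(x_0) = 0.511229, coefficient = 1
x_1 = 1.2500, f(x_1) = 1.186231, coefficient = 2
x_2 = 1.7500, f(x_2) = 1.721975, coefficient = 1

I ≈ (0.500000/2) × 4.605666 = 1.151417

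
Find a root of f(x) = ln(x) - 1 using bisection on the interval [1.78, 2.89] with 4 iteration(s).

f(x) = ln(x) - 1
Initial interval: [1.78, 2.89]

Iteration 1:
  c_1 = (1.780000 + 2.890000)/2 = 2.335000
  f(c_1) = f(2.335000) = -0.151988
  f(a) × f(c) ≥ 0, new interval: [2.335000, 2.890000]
Iteration 2:
  c_2 = (2.335000 + 2.890000)/2 = 2.612500
  f(c_2) = f(2.612500) = -0.039692
  f(a) × f(c) ≥ 0, new interval: [2.612500, 2.890000]
Iteration 3:
  c_3 = (2.612500 + 2.890000)/2 = 2.751250
  f(c_3) = f(2.751250) = 0.012055
  f(a) × f(c) < 0, new interval: [2.612500, 2.751250]
Iteration 4:
  c_4 = (2.612500 + 2.751250)/2 = 2.681875
  f(c_4) = f(2.681875) = -0.013484
  f(a) × f(c) ≥ 0, new interval: [2.681875, 2.751250]

After 4 iteration(s), the approximation is c_4 = 2.681875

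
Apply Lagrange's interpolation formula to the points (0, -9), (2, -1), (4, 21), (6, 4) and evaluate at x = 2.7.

Lagrange interpolation formula:
P(x) = Σ yᵢ × Lᵢ(x)
where Lᵢ(x) = Π_{j≠i} (x - xⱼ)/(xᵢ - xⱼ)

L_0(2.7) = (2.7 - 2)/(0 - 2) × (2.7 - 4)/(0 - 4) × (2.7 - 6)/(0 - 6) = -0.062563
L_1(2.7) = (2.7 - 0)/(2 - 0) × (2.7 - 4)/(2 - 4) × (2.7 - 6)/(2 - 6) = 0.723937
L_2(2.7) = (2.7 - 0)/(4 - 0) × (2.7 - 2)/(4 - 2) × (2.7 - 6)/(4 - 6) = 0.389813
L_3(2.7) = (2.7 - 0)/(6 - 0) × (2.7 - 2)/(6 - 2) × (2.7 - 4)/(6 - 4) = -0.051188

P(2.7) = (-9)×L_0(2.7) + (-1)×L_1(2.7) + 21×L_2(2.7) + 4×L_3(2.7)
P(2.7) = 7.820438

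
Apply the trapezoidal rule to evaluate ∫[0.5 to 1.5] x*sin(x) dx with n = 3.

f(x) = x*sin(x)
a = 0.5, b = 1.5, n = 3
h = (b - a)/n = 0.333333

Trapezoidal rule: (h/2)[f(x₀) + 2f(x₁) + 2f(x₂) + ... + f(xₙ)]

x_0 = 0.5000, f(x_0) = 0.239713, coefficient = 1
x_1 = 0.8333, f(x_1) = 0.616814, coefficient = 2
x_2 = 1.1667, f(x_2) = 1.072686, coefficient = 2
x_3 = 1.5000, f(x_3) = 1.496242, coefficient = 1

I ≈ (0.333333/2) × 5.114955 = 0.852492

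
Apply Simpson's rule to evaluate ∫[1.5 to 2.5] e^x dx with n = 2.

f(x) = e^x
a = 1.5, b = 2.5, n = 2
h = (b - a)/n = 0.500000

Simpson's rule: (h/3)[f(x₀) + 4f(x₁) + 2f(x₂) + ... + f(xₙ)]

x_0 = 1.5000, f(x_0) = 4.481689, coefficient = 1
x_1 = 2.0000, f(x_1) = 7.389056, coefficient = 4
x_2 = 2.5000, f(x_2) = 12.182494, coefficient = 1

I ≈ (0.500000/3) × 46.220407 = 7.703401
Exact value: 7.700805
Error: 0.002596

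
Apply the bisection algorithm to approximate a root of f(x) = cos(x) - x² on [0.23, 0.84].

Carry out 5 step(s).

f(x) = cos(x) - x²
Initial interval: [0.23, 0.84]

Iteration 1:
  c_1 = (0.230000 + 0.840000)/2 = 0.535000
  f(c_1) = f(0.535000) = 0.574044
  f(a) × f(c) ≥ 0, new interval: [0.535000, 0.840000]
Iteration 2:
  c_2 = (0.535000 + 0.840000)/2 = 0.687500
  f(c_2) = f(0.687500) = 0.300179
  f(a) × f(c) ≥ 0, new interval: [0.687500, 0.840000]
Iteration 3:
  c_3 = (0.687500 + 0.840000)/2 = 0.763750
  f(c_3) = f(0.763750) = 0.138933
  f(a) × f(c) ≥ 0, new interval: [0.763750, 0.840000]
Iteration 4:
  c_4 = (0.763750 + 0.840000)/2 = 0.801875
  f(c_4) = f(0.801875) = 0.052357
  f(a) × f(c) ≥ 0, new interval: [0.801875, 0.840000]
Iteration 5:
  c_5 = (0.801875 + 0.840000)/2 = 0.820937
  f(c_5) = f(0.820937) = 0.007597
  f(a) × f(c) ≥ 0, new interval: [0.820937, 0.840000]

After 5 iteration(s), the approximation is c_5 = 0.820937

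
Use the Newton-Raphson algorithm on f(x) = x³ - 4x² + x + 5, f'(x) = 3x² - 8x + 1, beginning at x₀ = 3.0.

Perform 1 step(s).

f(x) = x³ - 4x² + x + 5
f'(x) = 3x² - 8x + 1
x₀ = 3.0

Newton-Raphson formula: x_{n+1} = x_n - f(x_n)/f'(x_n)

Iteration 1:
  f(3.000000) = -1.000000
  f'(3.000000) = 4.000000
  x_1 = 3.000000 - (-1.000000)/4.000000 = 3.250000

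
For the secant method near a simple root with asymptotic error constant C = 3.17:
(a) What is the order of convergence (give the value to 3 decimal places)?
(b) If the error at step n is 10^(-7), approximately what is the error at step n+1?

(a) Secant method has superlinear convergence with order φ = (1+√5)/2 ≈ 1.618.
    This means |e_{n+1}| ≈ C|e_n|^1.618.

(b) With |e_n| = 10^(-7) and C = 3.17:
    |e_{n+1}| ≈ 3.17 × (10^(-7))^1.618 = 3.17 × 10^(-11.33)

(a) ≈ 1.618 (golden ratio); (b) |e_{n+1}| ≈ 1.496e-11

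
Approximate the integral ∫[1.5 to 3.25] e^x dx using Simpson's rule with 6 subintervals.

f(x) = e^x
a = 1.5, b = 3.25, n = 6
h = (b - a)/n = 0.291667

Simpson's rule: (h/3)[f(x₀) + 4f(x₁) + 2f(x₂) + ... + f(xₙ)]

x_0 = 1.5000, f(x_0) = 4.481689, coefficient = 1
x_1 = 1.7917, f(x_1) = 5.999443, coefficient = 4
x_2 = 2.0833, f(x_2) = 8.031195, coefficient = 2
x_3 = 2.3750, f(x_3) = 10.751013, coefficient = 4
x_4 = 2.6667, f(x_4) = 14.391916, coefficient = 2
x_5 = 2.9583, f(x_5) = 19.265835, coefficient = 4
x_6 = 3.2500, f(x_6) = 25.790340, coefficient = 1

I ≈ (0.291667/3) × 219.183418 = 21.309499
Exact value: 21.308651
Error: 0.000848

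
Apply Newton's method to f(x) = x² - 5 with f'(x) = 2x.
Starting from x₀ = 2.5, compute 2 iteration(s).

f(x) = x² - 5
f'(x) = 2x
x₀ = 2.5

Newton-Raphson formula: x_{n+1} = x_n - f(x_n)/f'(x_n)

Iteration 1:
  f(2.500000) = 1.250000
  f'(2.500000) = 5.000000
  x_1 = 2.500000 - 1.250000/5.000000 = 2.250000
Iteration 2:
  f(2.250000) = 0.062500
  f'(2.250000) = 4.500000
  x_2 = 2.250000 - 0.062500/4.500000 = 2.236111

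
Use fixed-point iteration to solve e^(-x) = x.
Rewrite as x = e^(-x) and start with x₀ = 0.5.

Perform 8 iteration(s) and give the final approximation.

Equation: e^(-x) = x
Fixed-point form: x = e^(-x)
x₀ = 0.5

x_1 = g(0.500000) = 0.606531
x_2 = g(0.606531) = 0.545239
x_3 = g(0.545239) = 0.579703
x_4 = g(0.579703) = 0.560065
x_5 = g(0.560065) = 0.571172
x_6 = g(0.571172) = 0.564863
x_7 = g(0.564863) = 0.568438
x_8 = g(0.568438) = 0.566409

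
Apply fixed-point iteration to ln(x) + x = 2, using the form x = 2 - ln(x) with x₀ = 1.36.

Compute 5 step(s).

Equation: ln(x) + x = 2
Fixed-point form: x = 2 - ln(x)
x₀ = 1.36

x_1 = g(1.360000) = 1.692515
x_2 = g(1.692515) = 1.473784
x_3 = g(1.473784) = 1.612167
x_4 = g(1.612167) = 1.522421
x_5 = g(1.522421) = 1.579698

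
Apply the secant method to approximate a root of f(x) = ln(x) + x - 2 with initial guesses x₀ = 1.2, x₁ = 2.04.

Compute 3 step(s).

f(x) = ln(x) + x - 2
x₀ = 1.2, x₁ = 2.04

Secant formula: x_{n+1} = x_n - f(x_n)(x_n - x_{n-1})/(f(x_n) - f(x_{n-1}))

Iteration 1:
  f(1.200000) = -0.617678
  f(2.040000) = 0.752950
  x_2 = 2.040000 - 0.752950×(2.040000 - 1.200000)/(0.752950 - (-0.617678))
       = 1.578549
Iteration 2:
  f(2.040000) = 0.752950
  f(1.578549) = 0.035055
  x_3 = 1.578549 - 0.035055×(1.578549 - 2.040000)/(0.035055 - 0.752950)
       = 1.556016
Iteration 3:
  f(1.578549) = 0.035055
  f(1.556016) = -0.001855
  x_4 = 1.556016 - (-0.001855)×(1.556016 - 1.578549)/(-0.001855 - 0.035055)
       = 1.557149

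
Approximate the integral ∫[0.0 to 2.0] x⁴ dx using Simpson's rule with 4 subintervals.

f(x) = x⁴
a = 0.0, b = 2.0, n = 4
h = (b - a)/n = 0.500000

Simpson's rule: (h/3)[f(x₀) + 4f(x₁) + 2f(x₂) + ... + f(xₙ)]

x_0 = 0.0000, f(x_0) = 0.000000, coefficient = 1
x_1 = 0.5000, f(x_1) = 0.062500, coefficient = 4
x_2 = 1.0000, f(x_2) = 1.000000, coefficient = 2
x_3 = 1.5000, f(x_3) = 5.062500, coefficient = 4
x_4 = 2.0000, f(x_4) = 16.000000, coefficient = 1

I ≈ (0.500000/3) × 38.500000 = 6.416667
Exact value: 6.400000
Error: 0.016667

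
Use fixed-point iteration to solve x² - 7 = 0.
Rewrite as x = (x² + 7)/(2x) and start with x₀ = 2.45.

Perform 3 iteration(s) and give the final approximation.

Equation: x² - 7 = 0
Fixed-point form: x = (x² + 7)/(2x)
x₀ = 2.45

x_1 = g(2.450000) = 2.653571
x_2 = g(2.653571) = 2.645763
x_3 = g(2.645763) = 2.645751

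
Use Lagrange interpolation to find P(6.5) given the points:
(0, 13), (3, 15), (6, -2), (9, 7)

Lagrange interpolation formula:
P(x) = Σ yᵢ × Lᵢ(x)
where Lᵢ(x) = Π_{j≠i} (x - xⱼ)/(xᵢ - xⱼ)

L_0(6.5) = (6.5 - 3)/(0 - 3) × (6.5 - 6)/(0 - 6) × (6.5 - 9)/(0 - 9) = 0.027006
L_1(6.5) = (6.5 - 0)/(3 - 0) × (6.5 - 6)/(3 - 6) × (6.5 - 9)/(3 - 9) = -0.150463
L_2(6.5) = (6.5 - 0)/(6 - 0) × (6.5 - 3)/(6 - 3) × (6.5 - 9)/(6 - 9) = 1.053241
L_3(6.5) = (6.5 - 0)/(9 - 0) × (6.5 - 3)/(9 - 3) × (6.5 - 6)/(9 - 6) = 0.070216

P(6.5) = 13×L_0(6.5) + 15×L_1(6.5) + (-2)×L_2(6.5) + 7×L_3(6.5)
P(6.5) = -3.520833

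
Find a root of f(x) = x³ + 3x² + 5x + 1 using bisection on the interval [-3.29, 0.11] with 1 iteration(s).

f(x) = x³ + 3x² + 5x + 1
Initial interval: [-3.29, 0.11]

Iteration 1:
  c_1 = (-3.290000 + 0.110000)/2 = -1.590000
  f(c_1) = f(-1.590000) = -3.385379
  f(a) × f(c) ≥ 0, new interval: [-1.590000, 0.110000]

After 1 iteration(s), the approximation is c_1 = -1.590000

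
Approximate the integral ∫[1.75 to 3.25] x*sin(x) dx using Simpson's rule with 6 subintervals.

f(x) = x*sin(x)
a = 1.75, b = 3.25, n = 6
h = (b - a)/n = 0.250000

Simpson's rule: (h/3)[f(x₀) + 4f(x₁) + 2f(x₂) + ... + f(xₙ)]

x_0 = 1.7500, f(x_0) = 1.721975, coefficient = 1
x_1 = 2.0000, f(x_1) = 1.818595, coefficient = 4
x_2 = 2.2500, f(x_2) = 1.750665, coefficient = 2
x_3 = 2.5000, f(x_3) = 1.496180, coefficient = 4
x_4 = 2.7500, f(x_4) = 1.049568, coefficient = 2
x_5 = 3.0000, f(x_5) = 0.423360, coefficient = 4
x_6 = 3.2500, f(x_6) = -0.351634, coefficient = 1

I ≈ (0.250000/3) × 21.923347 = 1.826946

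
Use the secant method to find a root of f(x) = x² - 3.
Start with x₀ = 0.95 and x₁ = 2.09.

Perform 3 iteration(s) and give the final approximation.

f(x) = x² - 3
x₀ = 0.95, x₁ = 2.09

Secant formula: x_{n+1} = x_n - f(x_n)(x_n - x_{n-1})/(f(x_n) - f(x_{n-1}))

Iteration 1:
  f(0.950000) = -2.097500
  f(2.090000) = 1.368100
  x_2 = 2.090000 - 1.368100×(2.090000 - 0.950000)/(1.368100 - (-2.097500))
       = 1.639967
Iteration 2:
  f(2.090000) = 1.368100
  f(1.639967) = -0.310508
  x_3 = 1.639967 - (-0.310508)×(1.639967 - 2.090000)/(-0.310508 - 1.368100)
       = 1.723214
Iteration 3:
  f(1.639967) = -0.310508
  f(1.723214) = -0.030534
  x_4 = 1.723214 - (-0.030534)×(1.723214 - 1.639967)/(-0.030534 - (-0.310508))
       = 1.732293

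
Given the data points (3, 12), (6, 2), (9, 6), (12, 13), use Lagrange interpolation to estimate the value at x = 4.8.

Lagrange interpolation formula:
P(x) = Σ yᵢ × Lᵢ(x)
where Lᵢ(x) = Π_{j≠i} (x - xⱼ)/(xᵢ - xⱼ)

L_0(4.8) = (4.8 - 6)/(3 - 6) × (4.8 - 9)/(3 - 9) × (4.8 - 12)/(3 - 12) = 0.224000
L_1(4.8) = (4.8 - 3)/(6 - 3) × (4.8 - 9)/(6 - 9) × (4.8 - 12)/(6 - 12) = 1.008000
L_2(4.8) = (4.8 - 3)/(9 - 3) × (4.8 - 6)/(9 - 6) × (4.8 - 12)/(9 - 12) = -0.288000
L_3(4.8) = (4.8 - 3)/(12 - 3) × (4.8 - 6)/(12 - 6) × (4.8 - 9)/(12 - 9) = 0.056000

P(4.8) = 12×L_0(4.8) + 2×L_1(4.8) + 6×L_2(4.8) + 13×L_3(4.8)
P(4.8) = 3.704000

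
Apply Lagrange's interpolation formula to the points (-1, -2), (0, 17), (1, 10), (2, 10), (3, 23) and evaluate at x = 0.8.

Lagrange interpolation formula:
P(x) = Σ yᵢ × Lᵢ(x)
where Lᵢ(x) = Π_{j≠i} (x - xⱼ)/(xᵢ - xⱼ)

L_0(0.8) = (0.8 - 0)/(-1 - 0) × (0.8 - 1)/(-1 - 1) × (0.8 - 2)/(-1 - 2) × (0.8 - 3)/(-1 - 3) = -0.017600
L_1(0.8) = (0.8 - (-1))/(0 - (-1)) × (0.8 - 1)/(0 - 1) × (0.8 - 2)/(0 - 2) × (0.8 - 3)/(0 - 3) = 0.158400
L_2(0.8) = (0.8 - (-1))/(1 - (-1)) × (0.8 - 0)/(1 - 0) × (0.8 - 2)/(1 - 2) × (0.8 - 3)/(1 - 3) = 0.950400
L_3(0.8) = (0.8 - (-1))/(2 - (-1)) × (0.8 - 0)/(2 - 0) × (0.8 - 1)/(2 - 1) × (0.8 - 3)/(2 - 3) = -0.105600
L_4(0.8) = (0.8 - (-1))/(3 - (-1)) × (0.8 - 0)/(3 - 0) × (0.8 - 1)/(3 - 1) × (0.8 - 2)/(3 - 2) = 0.014400

P(0.8) = (-2)×L_0(0.8) + 17×L_1(0.8) + 10×L_2(0.8) + 10×L_3(0.8) + 23×L_4(0.8)
P(0.8) = 11.507200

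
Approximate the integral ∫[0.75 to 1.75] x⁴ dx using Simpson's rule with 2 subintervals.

f(x) = x⁴
a = 0.75, b = 1.75, n = 2
h = (b - a)/n = 0.500000

Simpson's rule: (h/3)[f(x₀) + 4f(x₁) + 2f(x₂) + ... + f(xₙ)]

x_0 = 0.7500, f(x_0) = 0.316406, coefficient = 1
x_1 = 1.2500, f(x_1) = 2.441406, coefficient = 4
x_2 = 1.7500, f(x_2) = 9.378906, coefficient = 1

I ≈ (0.500000/3) × 19.460938 = 3.243490
Exact value: 3.235156
Error: 0.008333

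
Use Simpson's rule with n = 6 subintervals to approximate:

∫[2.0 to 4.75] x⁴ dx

f(x) = x⁴
a = 2.0, b = 4.75, n = 6
h = (b - a)/n = 0.458333

Simpson's rule: (h/3)[f(x₀) + 4f(x₁) + 2f(x₂) + ... + f(xₙ)]

x_0 = 2.0000, f(x_0) = 16.000000, coefficient = 1
x_1 = 2.4583, f(x_1) = 36.522717, coefficient = 4
x_2 = 2.9167, f(x_2) = 72.368104, coefficient = 2
x_3 = 3.3750, f(x_3) = 129.746338, coefficient = 4
x_4 = 3.8333, f(x_4) = 215.926698, coefficient = 2
x_5 = 4.2917, f(x_5) = 339.237561, coefficient = 4
x_6 = 4.7500, f(x_6) = 509.066406, coefficient = 1

I ≈ (0.458333/3) × 3123.682473 = 477.229267
Exact value: 477.213086
Error: 0.016181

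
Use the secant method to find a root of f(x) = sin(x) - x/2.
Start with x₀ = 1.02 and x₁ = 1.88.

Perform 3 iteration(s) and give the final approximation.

f(x) = sin(x) - x/2
x₀ = 1.02, x₁ = 1.88

Secant formula: x_{n+1} = x_n - f(x_n)(x_n - x_{n-1})/(f(x_n) - f(x_{n-1}))

Iteration 1:
  f(1.020000) = 0.342108
  f(1.880000) = 0.012576
  x_2 = 1.880000 - 0.012576×(1.880000 - 1.020000)/(0.012576 - 0.342108)
       = 1.912821
Iteration 2:
  f(1.880000) = 0.012576
  f(1.912821) = -0.014333
  x_3 = 1.912821 - (-0.014333)×(1.912821 - 1.880000)/(-0.014333 - 0.012576)
       = 1.895339
Iteration 3:
  f(1.912821) = -0.014333
  f(1.895339) = 0.000127
  x_4 = 1.895339 - 0.000127×(1.895339 - 1.912821)/(0.000127 - (-0.014333))
       = 1.895493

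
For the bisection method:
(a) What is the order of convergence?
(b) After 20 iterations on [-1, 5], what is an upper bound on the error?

(a) Bisection has linear (order 1) convergence; the error is halved each step.

(b) Error bound = (b-a)/2^n = (5 - (-1))/2^{20}
    = 6/2^{20}

(a) 1 (linear); (b) error ≤ 5.72e-06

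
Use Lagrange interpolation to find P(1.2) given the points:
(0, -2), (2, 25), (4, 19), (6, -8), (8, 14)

Lagrange interpolation formula:
P(x) = Σ yᵢ × Lᵢ(x)
where Lᵢ(x) = Π_{j≠i} (x - xⱼ)/(xᵢ - xⱼ)

L_0(1.2) = (1.2 - 2)/(0 - 2) × (1.2 - 4)/(0 - 4) × (1.2 - 6)/(0 - 6) × (1.2 - 8)/(0 - 8) = 0.190400
L_1(1.2) = (1.2 - 0)/(2 - 0) × (1.2 - 4)/(2 - 4) × (1.2 - 6)/(2 - 6) × (1.2 - 8)/(2 - 8) = 1.142400
L_2(1.2) = (1.2 - 0)/(4 - 0) × (1.2 - 2)/(4 - 2) × (1.2 - 6)/(4 - 6) × (1.2 - 8)/(4 - 8) = -0.489600
L_3(1.2) = (1.2 - 0)/(6 - 0) × (1.2 - 2)/(6 - 2) × (1.2 - 4)/(6 - 4) × (1.2 - 8)/(6 - 8) = 0.190400
L_4(1.2) = (1.2 - 0)/(8 - 0) × (1.2 - 2)/(8 - 2) × (1.2 - 4)/(8 - 4) × (1.2 - 6)/(8 - 6) = -0.033600

P(1.2) = (-2)×L_0(1.2) + 25×L_1(1.2) + 19×L_2(1.2) + (-8)×L_3(1.2) + 14×L_4(1.2)
P(1.2) = 16.883200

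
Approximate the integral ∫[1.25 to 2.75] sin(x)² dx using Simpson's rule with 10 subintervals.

f(x) = sin(x)²
a = 1.25, b = 2.75, n = 10
h = (b - a)/n = 0.150000

Simpson's rule: (h/3)[f(x₀) + 4f(x₁) + 2f(x₂) + ... + f(xₙ)]

x_0 = 1.2500, f(x_0) = 0.900572, coefficient = 1
x_1 = 1.4000, f(x_1) = 0.971111, coefficient = 4
x_2 = 1.5500, f(x_2) = 0.999568, coefficient = 2
x_3 = 1.7000, f(x_3) = 0.983399, coefficient = 4
x_4 = 1.8500, f(x_4) = 0.924050, coefficient = 2
x_5 = 2.0000, f(x_5) = 0.826822, coefficient = 4
x_6 = 2.1500, f(x_6) = 0.700400, coefficient = 2
x_7 = 2.3000, f(x_7) = 0.556076, coefficient = 4
x_8 = 2.4500, f(x_8) = 0.406744, coefficient = 2
x_9 = 2.6000, f(x_9) = 0.265742, coefficient = 4
x_10 = 2.7500, f(x_10) = 0.145665, coefficient = 1

I ≈ (0.150000/3) × 21.520359 = 1.076018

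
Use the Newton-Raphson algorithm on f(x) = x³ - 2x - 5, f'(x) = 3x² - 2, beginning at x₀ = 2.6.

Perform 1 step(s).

f(x) = x³ - 2x - 5
f'(x) = 3x² - 2
x₀ = 2.6

Newton-Raphson formula: x_{n+1} = x_n - f(x_n)/f'(x_n)

Iteration 1:
  f(2.600000) = 7.376000
  f'(2.600000) = 18.280000
  x_1 = 2.600000 - 7.376000/18.280000 = 2.196499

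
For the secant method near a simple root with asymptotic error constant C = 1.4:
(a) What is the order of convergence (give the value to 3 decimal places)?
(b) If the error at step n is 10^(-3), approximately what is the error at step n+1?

(a) Secant method has superlinear convergence with order φ = (1+√5)/2 ≈ 1.618.
    This means |e_{n+1}| ≈ C|e_n|^1.618.

(b) With |e_n| = 10^(-3) and C = 1.4:
    |e_{n+1}| ≈ 1.4 × (10^(-3))^1.618 = 1.4 × 10^(-4.85)

(a) ≈ 1.618 (golden ratio); (b) |e_{n+1}| ≈ 1.959e-05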